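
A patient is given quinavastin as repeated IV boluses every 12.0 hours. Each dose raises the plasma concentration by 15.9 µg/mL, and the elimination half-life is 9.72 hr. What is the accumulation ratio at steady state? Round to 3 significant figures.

k = ln 2 / 9.72 = 0.07131 hr⁻¹
Fraction remaining after one interval: e^(−kτ) = e^(−0.07131 × 12.0) = 0.4250
R = 1 / (1 − 0.4250) = 1 / 0.5750 ≈ 1.74

1.74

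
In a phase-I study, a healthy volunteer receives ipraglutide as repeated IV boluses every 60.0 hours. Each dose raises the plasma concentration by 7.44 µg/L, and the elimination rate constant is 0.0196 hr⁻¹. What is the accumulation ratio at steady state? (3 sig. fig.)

Fraction remaining after one interval: e^(−kτ) = e^(−0.01960 × 60.0) = 0.3085
R = 1 / (1 − 0.3085) = 1 / 0.6915 ≈ 1.45

1.45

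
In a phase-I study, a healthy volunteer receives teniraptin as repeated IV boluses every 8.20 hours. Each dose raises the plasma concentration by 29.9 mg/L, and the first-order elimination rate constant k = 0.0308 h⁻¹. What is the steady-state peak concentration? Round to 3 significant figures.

Fraction remaining after one interval: e^(−kτ) = e^(−0.03080 × 8.20) = 0.7768
R = 1 / (1 − 0.7768) = 4.480
Css,max = 29.9 × 4.480 ≈ 134 mg/L

134 mg/L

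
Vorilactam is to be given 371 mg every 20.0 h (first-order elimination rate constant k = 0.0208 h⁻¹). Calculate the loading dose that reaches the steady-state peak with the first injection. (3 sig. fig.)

Accumulation ratio R = 1 / (1 − e^(−kτ)) = 1 / (1 − e^(−0.02080×20.0)) = 1 / (1 − 0.6597) = 2.938
Loading dose = maintenance dose × R = 371 × 2.938 ≈ 1090 mg

1090 mg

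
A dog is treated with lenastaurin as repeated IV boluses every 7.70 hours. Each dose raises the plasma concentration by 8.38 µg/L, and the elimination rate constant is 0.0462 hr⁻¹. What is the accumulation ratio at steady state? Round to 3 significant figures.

3.34

Fraction remaining after one interval: e^(−kτ) = e^(−0.04620 × 7.70) = 0.7007
R = 1 / (1 − 0.7007) = 1 / 0.2993 ≈ 3.34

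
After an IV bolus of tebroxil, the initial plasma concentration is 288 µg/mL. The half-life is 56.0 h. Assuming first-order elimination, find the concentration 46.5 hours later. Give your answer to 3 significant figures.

162 µg/mL

k = ln 2 / 56.0 = 0.01238 h⁻¹
46.5 h is 0.8304 half-lives, so C = 288 × (1/2)^0.8304 = 288 × 0.5624 ≈ 162 µg/mL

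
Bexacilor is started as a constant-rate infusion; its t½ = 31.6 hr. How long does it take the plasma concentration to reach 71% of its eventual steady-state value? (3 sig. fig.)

k = ln 2 / 31.6 = 0.02194 hr⁻¹
f = 1 − e^(−kt)  ⇒  t = −ln(1 − f) / k
t = −ln(1 − 0.71) / 0.02194 = 1.238 / 0.02194 ≈ 56.4 hours

56.4 hours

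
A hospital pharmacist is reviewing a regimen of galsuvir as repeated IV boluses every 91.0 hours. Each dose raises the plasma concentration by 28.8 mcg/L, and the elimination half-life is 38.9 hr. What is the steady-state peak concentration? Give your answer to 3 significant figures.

35.9 mcg/L

k = ln 2 / 38.9 = 0.01782 hr⁻¹
Fraction remaining after one interval: e^(−kτ) = e^(−0.01782 × 91.0) = 0.1976
R = 1 / (1 − 0.1976) = 1.246
Css,max = 28.8 × 1.246 ≈ 35.9 mcg/L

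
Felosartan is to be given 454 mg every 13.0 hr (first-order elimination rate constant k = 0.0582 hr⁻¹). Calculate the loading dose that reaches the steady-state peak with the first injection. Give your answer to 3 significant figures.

855 mg

Accumulation ratio R = 1 / (1 − e^(−kτ)) = 1 / (1 − e^(−0.05820×13.0)) = 1 / (1 − 0.4693) = 1.884
Loading dose = maintenance dose × R = 454 × 1.884 ≈ 855 mg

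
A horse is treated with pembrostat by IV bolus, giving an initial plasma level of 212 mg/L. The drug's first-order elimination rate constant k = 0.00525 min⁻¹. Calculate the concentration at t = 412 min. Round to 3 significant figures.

24.4 mg/L

C(t) = C₀ e^(−kt) = 212 × e^(−0.005250 × 412) = 212 × e^(−2.163) = 212 × 0.1150 ≈ 24.4 mg/L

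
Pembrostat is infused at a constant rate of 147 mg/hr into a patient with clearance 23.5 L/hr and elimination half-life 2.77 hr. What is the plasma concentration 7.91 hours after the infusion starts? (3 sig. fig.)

Css = rate / CL = 147 / 23.5 = 6.255 mg/L
k = ln 2 / 2.77 = 0.2502 hr⁻¹
C(t) = Css (1 − e^(−kt)) = 6.255 × (1 − e^(−1.979)) = 6.255 × 0.8618 ≈ 5.39 mg/L

5.39 mg/L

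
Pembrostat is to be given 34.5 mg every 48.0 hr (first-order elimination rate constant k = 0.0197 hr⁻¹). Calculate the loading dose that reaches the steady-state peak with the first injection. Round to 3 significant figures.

56.4 mg

Accumulation ratio R = 1 / (1 − e^(−kτ)) = 1 / (1 − e^(−0.01970×48.0)) = 1 / (1 − 0.3884) = 1.635
Loading dose = maintenance dose × R = 34.5 × 1.635 ≈ 56.4 mg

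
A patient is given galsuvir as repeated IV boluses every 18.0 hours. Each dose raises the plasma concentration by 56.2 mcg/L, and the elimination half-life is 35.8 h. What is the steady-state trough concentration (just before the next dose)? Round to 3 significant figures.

135 mcg/L

k = ln 2 / 35.8 = 0.01936 h⁻¹
Fraction remaining after one interval: e^(−kτ) = e^(−0.01936 × 18.0) = 0.7057
R = 1 / (1 − 0.7057) = 3.398
Css,max = 56.2 × 3.398 = 191.0 mcg/L
Css,min = Css,max × e^(−kτ) = 191.0 × 0.7057 ≈ 135 mcg/L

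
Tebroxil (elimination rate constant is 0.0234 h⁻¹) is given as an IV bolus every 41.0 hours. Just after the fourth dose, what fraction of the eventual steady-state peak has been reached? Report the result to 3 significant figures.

0.978

f_n = 1 − e^(−nkτ) = 1 − e^(−4 × 0.02340 × 41.0) = 1 − e^(−3.838) = 1 − 0.02155 ≈ 0.978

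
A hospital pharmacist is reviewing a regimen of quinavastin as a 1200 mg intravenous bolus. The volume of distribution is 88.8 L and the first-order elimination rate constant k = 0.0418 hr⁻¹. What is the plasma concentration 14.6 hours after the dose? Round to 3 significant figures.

C₀ = dose / V = 1200 / 88.8 = 13.51 mg/L
C(t) = C₀ e^(−kt) = 13.51 × e^(−0.04180 × 14.6) = 13.51 × e^(−0.6103) = 13.51 × 0.5432 ≈ 7.34 mg/L

7.34 mg/L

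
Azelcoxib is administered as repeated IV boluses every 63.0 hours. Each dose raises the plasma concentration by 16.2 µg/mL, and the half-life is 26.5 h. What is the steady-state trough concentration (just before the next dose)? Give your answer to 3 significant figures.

k = ln 2 / 26.5 = 0.02616 h⁻¹
Fraction remaining after one interval: e^(−kτ) = e^(−0.02616 × 63.0) = 0.1925
R = 1 / (1 − 0.1925) = 1.238
Css,max = 16.2 × 1.238 = 20.06 µg/mL
Css,min = Css,max × e^(−kτ) = 20.06 × 0.1925 ≈ 3.86 µg/mL

3.86 µg/mL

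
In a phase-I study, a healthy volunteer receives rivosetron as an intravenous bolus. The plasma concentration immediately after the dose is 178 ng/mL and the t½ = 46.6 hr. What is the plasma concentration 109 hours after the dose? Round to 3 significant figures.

35.2 ng/mL

k = ln 2 / 46.6 = 0.01487 hr⁻¹
109 hr is 2.339 half-lives, so C = 178 × (1/2)^2.339 = 178 × 0.1976 ≈ 35.2 ng/mL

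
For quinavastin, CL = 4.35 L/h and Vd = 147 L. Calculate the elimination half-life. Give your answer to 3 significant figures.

23.4 hours

k = CL / V = 4.35 / 147 = 0.02959 h⁻¹
t½ = ln 2 / k = ln 2 / 0.02959 ≈ 23.4 hours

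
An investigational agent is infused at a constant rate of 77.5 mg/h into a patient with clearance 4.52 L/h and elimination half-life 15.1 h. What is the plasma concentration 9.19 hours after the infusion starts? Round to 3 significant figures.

5.90 µg/mL

Css = rate / CL = 77.5 / 4.52 = 17.15 µg/mL
k = ln 2 / 15.1 = 0.04590 h⁻¹
C(t) = Css (1 − e^(−kt)) = 17.15 × (1 − e^(−0.4219)) = 17.15 × 0.3442 ≈ 5.90 µg/mL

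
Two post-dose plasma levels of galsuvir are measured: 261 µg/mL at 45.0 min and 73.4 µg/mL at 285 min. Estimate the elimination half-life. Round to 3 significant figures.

131 minutes

k = ln(C₁/C₂) / (t₂ − t₁) = ln(261/73.4) / (285 − 45.0)
  = 1.269 / 240.0 = 0.005286 min⁻¹
t½ = ln 2 / k = ln 2 / 0.005286 ≈ 131 minutes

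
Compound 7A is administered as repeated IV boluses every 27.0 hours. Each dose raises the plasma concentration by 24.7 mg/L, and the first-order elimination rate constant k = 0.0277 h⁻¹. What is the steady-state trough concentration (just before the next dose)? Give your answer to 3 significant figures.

Fraction remaining after one interval: e^(−kτ) = e^(−0.02770 × 27.0) = 0.4734
R = 1 / (1 − 0.4734) = 1.899
Css,max = 24.7 × 1.899 = 46.90 mg/L
Css,min = Css,max × e^(−kτ) = 46.90 × 0.4734 ≈ 22.2 mg/L

22.2 mg/L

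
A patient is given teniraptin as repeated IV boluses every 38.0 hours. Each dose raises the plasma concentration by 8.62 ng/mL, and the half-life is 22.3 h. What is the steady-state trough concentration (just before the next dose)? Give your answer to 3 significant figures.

3.82 ng/mL

k = ln 2 / 22.3 = 0.03108 h⁻¹
Fraction remaining after one interval: e^(−kτ) = e^(−0.03108 × 38.0) = 0.3069
R = 1 / (1 − 0.3069) = 1.443
Css,max = 8.62 × 1.443 = 12.44 ng/mL
Css,min = Css,max × e^(−kτ) = 12.44 × 0.3069 ≈ 3.82 ng/mL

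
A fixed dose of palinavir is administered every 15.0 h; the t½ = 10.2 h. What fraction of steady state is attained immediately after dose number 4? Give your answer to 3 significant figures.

0.983

k = ln 2 / 10.2 = 0.06796 h⁻¹
f_n = 1 − e^(−nkτ) = 1 − e^(−4 × 0.06796 × 15.0) = 1 − e^(−4.077) = 1 − 0.01695 ≈ 0.983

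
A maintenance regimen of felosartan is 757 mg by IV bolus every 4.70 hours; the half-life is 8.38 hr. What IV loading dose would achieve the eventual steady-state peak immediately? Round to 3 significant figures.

k = ln 2 / 8.38 = 0.08271 hr⁻¹
Accumulation ratio R = 1 / (1 − e^(−kτ)) = 1 / (1 − e^(−0.08271×4.70)) = 1 / (1 − 0.6779) = 3.105
Loading dose = maintenance dose × R = 757 × 3.105 ≈ 2350 mg

2350 mg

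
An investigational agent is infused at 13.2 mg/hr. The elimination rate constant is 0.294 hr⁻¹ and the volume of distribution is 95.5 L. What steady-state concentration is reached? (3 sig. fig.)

CL = k · V = 0.294 × 95.5 = 28.08 L/hr
Css = rate / CL = 13.2 / 28.08 ≈ 0.470 µg/mL

0.470 µg/mL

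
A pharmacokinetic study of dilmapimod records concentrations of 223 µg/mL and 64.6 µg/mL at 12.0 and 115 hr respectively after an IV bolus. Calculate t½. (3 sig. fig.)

57.6 hours

k = ln(C₁/C₂) / (t₂ − t₁) = ln(223/64.6) / (115 − 12.0)
  = 1.239 / 103.0 = 0.01203 hr⁻¹
t½ = ln 2 / k = ln 2 / 0.01203 ≈ 57.6 hours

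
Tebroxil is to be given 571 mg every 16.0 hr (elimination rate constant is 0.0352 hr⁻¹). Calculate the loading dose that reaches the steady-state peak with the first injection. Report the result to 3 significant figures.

1330 mg

Accumulation ratio R = 1 / (1 − e^(−kτ)) = 1 / (1 − e^(−0.03520×16.0)) = 1 / (1 − 0.5694) = 2.322
Loading dose = maintenance dose × R = 571 × 2.322 ≈ 1330 mg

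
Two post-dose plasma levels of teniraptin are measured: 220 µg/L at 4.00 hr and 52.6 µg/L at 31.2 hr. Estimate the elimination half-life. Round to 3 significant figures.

k = ln(C₁/C₂) / (t₂ − t₁) = ln(220/52.6) / (31.2 − 4.00)
  = 1.431 / 27.20 = 0.05261 hr⁻¹
t½ = ln 2 / k = ln 2 / 0.05261 ≈ 13.2 hours

13.2 hours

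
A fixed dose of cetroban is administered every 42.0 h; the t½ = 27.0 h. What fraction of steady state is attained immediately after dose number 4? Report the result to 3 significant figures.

k = ln 2 / 27.0 = 0.02567 h⁻¹
f_n = 1 − e^(−nkτ) = 1 − e^(−4 × 0.02567 × 42.0) = 1 − e^(−4.313) = 1 − 0.01339 ≈ 0.987

0.987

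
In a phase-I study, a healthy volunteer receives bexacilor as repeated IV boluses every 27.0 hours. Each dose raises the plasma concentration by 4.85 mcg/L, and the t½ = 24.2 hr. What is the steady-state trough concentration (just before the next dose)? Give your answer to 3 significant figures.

4.16 mcg/L

k = ln 2 / 24.2 = 0.02864 hr⁻¹
Fraction remaining after one interval: e^(−kτ) = e^(−0.02864 × 27.0) = 0.4615
R = 1 / (1 − 0.4615) = 1.857
Css,max = 4.85 × 1.857 = 9.006 mcg/L
Css,min = Css,max × e^(−kτ) = 9.006 × 0.4615 ≈ 4.16 mcg/L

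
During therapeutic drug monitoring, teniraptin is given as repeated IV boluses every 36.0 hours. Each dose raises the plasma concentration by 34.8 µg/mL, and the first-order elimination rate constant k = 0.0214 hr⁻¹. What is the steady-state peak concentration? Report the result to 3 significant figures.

64.8 µg/mL

Fraction remaining after one interval: e^(−kτ) = e^(−0.02140 × 36.0) = 0.4628
R = 1 / (1 − 0.4628) = 1.862
Css,max = 34.8 × 1.862 ≈ 64.8 µg/mL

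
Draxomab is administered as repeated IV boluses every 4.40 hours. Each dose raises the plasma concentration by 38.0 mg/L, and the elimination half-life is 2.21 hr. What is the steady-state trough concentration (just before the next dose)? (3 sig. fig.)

12.8 mg/L

k = ln 2 / 2.21 = 0.3136 hr⁻¹
Fraction remaining after one interval: e^(−kτ) = e^(−0.3136 × 4.40) = 0.2516
R = 1 / (1 − 0.2516) = 1.336
Css,max = 38.0 × 1.336 = 50.77 mg/L
Css,min = Css,max × e^(−kτ) = 50.77 × 0.2516 ≈ 12.8 mg/L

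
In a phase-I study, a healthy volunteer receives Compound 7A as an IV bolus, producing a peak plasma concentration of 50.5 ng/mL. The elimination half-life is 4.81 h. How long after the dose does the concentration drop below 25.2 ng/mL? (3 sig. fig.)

k = ln 2 / 4.81 = 0.1441 h⁻¹
C(t) = C₀ e^(−kt)  ⇒  t = ln(C₀/C) / k
t = ln(50.5/25.2) / 0.1441 = 0.6951 / 0.1441 ≈ 4.82 hours

4.82 hours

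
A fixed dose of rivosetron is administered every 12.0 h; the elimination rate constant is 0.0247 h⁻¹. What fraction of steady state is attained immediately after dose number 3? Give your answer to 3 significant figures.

0.589

f_n = 1 − e^(−nkτ) = 1 − e^(−3 × 0.02470 × 12.0) = 1 − e^(−0.8892) = 1 − 0.4110 ≈ 0.589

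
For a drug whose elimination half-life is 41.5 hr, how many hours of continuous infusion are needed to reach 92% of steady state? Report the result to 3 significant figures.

k = ln 2 / 41.5 = 0.01670 hr⁻¹
f = 1 − e^(−kt)  ⇒  t = −ln(1 − f) / k
t = −ln(1 − 0.92) / 0.01670 = 2.526 / 0.01670 ≈ 151 hours

151 hours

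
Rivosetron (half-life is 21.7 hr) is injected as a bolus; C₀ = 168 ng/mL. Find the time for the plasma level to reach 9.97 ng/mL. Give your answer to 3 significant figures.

k = ln 2 / 21.7 = 0.03194 hr⁻¹
C(t) = C₀ e^(−kt)  ⇒  t = ln(C₀/C) / k
t = ln(168/9.97) / 0.03194 = 2.824 / 0.03194 ≈ 88.4 hours

88.4 hours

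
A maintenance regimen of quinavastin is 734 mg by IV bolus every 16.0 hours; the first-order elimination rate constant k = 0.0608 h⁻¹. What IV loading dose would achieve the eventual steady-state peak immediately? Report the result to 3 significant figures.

1180 mg

Accumulation ratio R = 1 / (1 − e^(−kτ)) = 1 / (1 − e^(−0.06080×16.0)) = 1 / (1 − 0.3780) = 1.608
Loading dose = maintenance dose × R = 734 × 1.608 ≈ 1180 mg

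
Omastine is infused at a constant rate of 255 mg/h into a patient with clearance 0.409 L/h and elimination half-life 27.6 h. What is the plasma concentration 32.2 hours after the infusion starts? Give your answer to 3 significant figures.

Css = rate / CL = 255 / 0.409 = 623.5 µg/mL
k = ln 2 / 27.6 = 0.02511 h⁻¹
C(t) = Css (1 − e^(−kt)) = 623.5 × (1 − e^(−0.8087)) = 623.5 × 0.5546 ≈ 346 µg/mL

346 µg/mL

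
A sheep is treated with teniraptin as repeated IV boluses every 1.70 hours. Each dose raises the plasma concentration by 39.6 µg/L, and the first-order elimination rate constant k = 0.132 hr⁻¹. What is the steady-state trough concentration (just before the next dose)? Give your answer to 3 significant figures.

Fraction remaining after one interval: e^(−kτ) = e^(−0.1320 × 1.70) = 0.7990
R = 1 / (1 − 0.7990) = 4.975
Css,max = 39.6 × 4.975 = 197.0 µg/L
Css,min = Css,max × e^(−kτ) = 197.0 × 0.7990 ≈ 157 µg/L

157 µg/L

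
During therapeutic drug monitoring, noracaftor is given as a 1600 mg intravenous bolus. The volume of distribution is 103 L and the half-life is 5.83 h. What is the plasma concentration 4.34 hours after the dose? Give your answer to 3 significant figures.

C₀ = dose / V = 1600 / 103 = 15.53 mg/L
k = ln 2 / 5.83 = 0.1189 h⁻¹
C(t) = C₀ e^(−kt) = 15.53 × e^(−0.1189 × 4.34) = 15.53 × e^(−0.5160) = 15.53 × 0.5969 ≈ 9.27 mg/L

9.27 mg/L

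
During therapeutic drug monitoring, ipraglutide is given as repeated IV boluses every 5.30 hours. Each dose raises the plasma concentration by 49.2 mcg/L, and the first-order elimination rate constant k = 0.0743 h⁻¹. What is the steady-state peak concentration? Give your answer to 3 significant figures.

151 mcg/L

Fraction remaining after one interval: e^(−kτ) = e^(−0.07430 × 5.30) = 0.6745
R = 1 / (1 − 0.6745) = 3.072
Css,max = 49.2 × 3.072 ≈ 151 mcg/L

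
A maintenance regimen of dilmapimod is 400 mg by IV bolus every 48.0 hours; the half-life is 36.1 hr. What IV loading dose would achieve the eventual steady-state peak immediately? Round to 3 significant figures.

664 mg

k = ln 2 / 36.1 = 0.01920 hr⁻¹
Accumulation ratio R = 1 / (1 − e^(−kτ)) = 1 / (1 − e^(−0.01920×48.0)) = 1 / (1 − 0.3979) = 1.661
Loading dose = maintenance dose × R = 400 × 1.661 ≈ 664 mg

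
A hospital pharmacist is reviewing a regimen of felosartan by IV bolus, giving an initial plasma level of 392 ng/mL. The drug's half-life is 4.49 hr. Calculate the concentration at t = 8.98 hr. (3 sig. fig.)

98.0 ng/mL

k = ln 2 / 4.49 = 0.1544 hr⁻¹
C(t) = C₀ e^(−kt) = 392 × e^(−0.1544 × 8.98) = 392 × e^(−1.386) = 392 × 0.2500 ≈ 98.0 ng/mL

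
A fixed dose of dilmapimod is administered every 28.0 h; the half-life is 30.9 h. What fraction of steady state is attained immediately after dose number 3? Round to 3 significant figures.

0.848

k = ln 2 / 30.9 = 0.02243 h⁻¹
f_n = 1 − e^(−nkτ) = 1 − e^(−3 × 0.02243 × 28.0) = 1 − e^(−1.884) = 1 − 0.1519 ≈ 0.848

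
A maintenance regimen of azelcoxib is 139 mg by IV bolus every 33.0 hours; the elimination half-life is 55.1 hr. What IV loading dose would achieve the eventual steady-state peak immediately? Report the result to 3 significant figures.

409 mg

k = ln 2 / 55.1 = 0.01258 hr⁻¹
Accumulation ratio R = 1 / (1 − e^(−kτ)) = 1 / (1 − e^(−0.01258×33.0)) = 1 / (1 − 0.6603) = 2.943
Loading dose = maintenance dose × R = 139 × 2.943 ≈ 409 mg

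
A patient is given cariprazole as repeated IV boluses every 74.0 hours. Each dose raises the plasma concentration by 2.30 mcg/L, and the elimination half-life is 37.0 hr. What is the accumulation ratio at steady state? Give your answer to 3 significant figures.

1.33

k = ln 2 / 37.0 = 0.01873 hr⁻¹
Fraction remaining after one interval: e^(−kτ) = e^(−0.01873 × 74.0) = 0.2500
R = 1 / (1 − 0.2500) = 1 / 0.7500 ≈ 1.33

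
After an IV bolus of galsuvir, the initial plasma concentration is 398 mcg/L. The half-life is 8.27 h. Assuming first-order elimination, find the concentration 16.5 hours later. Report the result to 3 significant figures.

99.8 mcg/L

k = ln 2 / 8.27 = 0.08381 h⁻¹
C(t) = C₀ e^(−kt) = 398 × e^(−0.08381 × 16.5) = 398 × e^(−1.383) = 398 × 0.2508 ≈ 99.8 mcg/L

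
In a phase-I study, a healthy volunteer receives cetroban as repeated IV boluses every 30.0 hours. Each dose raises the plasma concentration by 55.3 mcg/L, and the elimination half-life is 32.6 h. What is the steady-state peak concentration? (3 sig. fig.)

k = ln 2 / 32.6 = 0.02126 h⁻¹
Fraction remaining after one interval: e^(−kτ) = e^(−0.02126 × 30.0) = 0.5284
R = 1 / (1 − 0.5284) = 2.121
Css,max = 55.3 × 2.121 ≈ 117 mcg/L

117 mcg/L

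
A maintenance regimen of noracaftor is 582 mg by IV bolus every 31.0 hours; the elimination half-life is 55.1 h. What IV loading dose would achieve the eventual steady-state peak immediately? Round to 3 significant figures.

1800 mg

k = ln 2 / 55.1 = 0.01258 h⁻¹
Accumulation ratio R = 1 / (1 − e^(−kτ)) = 1 / (1 − e^(−0.01258×31.0)) = 1 / (1 − 0.6771) = 3.097
Loading dose = maintenance dose × R = 582 × 3.097 ≈ 1800 mg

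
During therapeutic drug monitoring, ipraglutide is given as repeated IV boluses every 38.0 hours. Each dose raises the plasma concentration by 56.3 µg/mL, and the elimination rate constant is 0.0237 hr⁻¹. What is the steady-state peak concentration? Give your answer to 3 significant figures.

94.8 µg/mL

Fraction remaining after one interval: e^(−kτ) = e^(−0.02370 × 38.0) = 0.4063
R = 1 / (1 − 0.4063) = 1.684
Css,max = 56.3 × 1.684 ≈ 94.8 µg/mL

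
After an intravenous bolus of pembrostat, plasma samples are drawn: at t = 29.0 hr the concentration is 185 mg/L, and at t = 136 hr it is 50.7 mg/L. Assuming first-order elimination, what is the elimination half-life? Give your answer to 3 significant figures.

57.3 hours

k = ln(C₁/C₂) / (t₂ − t₁) = ln(185/50.7) / (136 − 29.0)
  = 1.294 / 107.0 = 0.01210 hr⁻¹
t½ = ln 2 / k = ln 2 / 0.01210 ≈ 57.3 hours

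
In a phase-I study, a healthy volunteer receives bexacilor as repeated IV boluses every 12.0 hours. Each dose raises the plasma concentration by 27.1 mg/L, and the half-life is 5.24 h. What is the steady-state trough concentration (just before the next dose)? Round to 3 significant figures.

k = ln 2 / 5.24 = 0.1323 h⁻¹
Fraction remaining after one interval: e^(−kτ) = e^(−0.1323 × 12.0) = 0.2045
R = 1 / (1 − 0.2045) = 1.257
Css,max = 27.1 × 1.257 = 34.07 mg/L
Css,min = Css,max × e^(−kτ) = 34.07 × 0.2045 ≈ 6.97 mg/L

6.97 mg/L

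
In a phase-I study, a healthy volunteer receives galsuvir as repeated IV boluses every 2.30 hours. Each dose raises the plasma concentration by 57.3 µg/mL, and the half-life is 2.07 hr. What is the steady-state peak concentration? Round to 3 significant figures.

k = ln 2 / 2.07 = 0.3349 hr⁻¹
Fraction remaining after one interval: e^(−kτ) = e^(−0.3349 × 2.30) = 0.4629
R = 1 / (1 − 0.4629) = 1.862
Css,max = 57.3 × 1.862 ≈ 107 µg/mL

107 µg/mL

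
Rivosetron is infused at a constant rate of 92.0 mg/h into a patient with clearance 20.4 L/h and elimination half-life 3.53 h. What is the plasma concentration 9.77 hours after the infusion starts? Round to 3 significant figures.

3.85 mg/L

Css = rate / CL = 92.0 / 20.4 = 4.510 mg/L
k = ln 2 / 3.53 = 0.1964 h⁻¹
C(t) = Css (1 − e^(−kt)) = 4.510 × (1 − e^(−1.918)) = 4.510 × 0.8532 ≈ 3.85 mg/L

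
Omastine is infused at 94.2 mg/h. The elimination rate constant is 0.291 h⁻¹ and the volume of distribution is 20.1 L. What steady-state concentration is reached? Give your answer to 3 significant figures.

16.1 mg/L

CL = k · V = 0.291 × 20.1 = 5.849 L/h
Css = rate / CL = 94.2 / 5.849 ≈ 16.1 mg/L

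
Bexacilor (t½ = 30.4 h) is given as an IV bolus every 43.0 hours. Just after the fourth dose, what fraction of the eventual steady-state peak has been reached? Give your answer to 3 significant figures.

k = ln 2 / 30.4 = 0.02280 h⁻¹
f_n = 1 − e^(−nkτ) = 1 − e^(−4 × 0.02280 × 43.0) = 1 − e^(−3.922) = 1 − 0.01981 ≈ 0.980

0.980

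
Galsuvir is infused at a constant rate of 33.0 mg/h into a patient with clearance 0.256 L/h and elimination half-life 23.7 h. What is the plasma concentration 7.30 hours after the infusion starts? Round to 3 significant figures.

24.8 µg/mL

Css = rate / CL = 33.0 / 0.256 = 128.9 µg/mL
k = ln 2 / 23.7 = 0.02925 h⁻¹
C(t) = Css (1 − e^(−kt)) = 128.9 × (1 − e^(−0.2135)) = 128.9 × 0.1922 ≈ 24.8 µg/mL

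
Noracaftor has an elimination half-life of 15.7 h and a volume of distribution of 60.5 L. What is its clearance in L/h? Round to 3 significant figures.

k = ln 2 / t½ = ln 2 / 15.7 = 0.04415 h⁻¹
CL = k · V = 0.04415 × 60.5 ≈ 2.67 L/h

2.67 L/h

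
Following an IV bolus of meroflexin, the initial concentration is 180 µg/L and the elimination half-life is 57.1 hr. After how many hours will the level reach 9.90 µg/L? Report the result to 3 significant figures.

239 hours

k = ln 2 / 57.1 = 0.01214 hr⁻¹
C(t) = C₀ e^(−kt)  ⇒  t = ln(C₀/C) / k
t = ln(180/9.90) / 0.01214 = 2.900 / 0.01214 ≈ 239 hours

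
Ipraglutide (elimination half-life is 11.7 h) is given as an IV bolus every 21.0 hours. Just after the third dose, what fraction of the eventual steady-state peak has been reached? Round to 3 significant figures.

k = ln 2 / 11.7 = 0.05924 h⁻¹
f_n = 1 − e^(−nkτ) = 1 − e^(−3 × 0.05924 × 21.0) = 1 − e^(−3.732) = 1 − 0.02394 ≈ 0.976

0.976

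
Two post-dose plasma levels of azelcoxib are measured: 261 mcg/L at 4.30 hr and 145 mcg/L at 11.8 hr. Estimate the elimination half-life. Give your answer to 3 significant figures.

k = ln(C₁/C₂) / (t₂ − t₁) = ln(261/145) / (11.8 − 4.30)
  = 0.5878 / 7.500 = 0.07837 hr⁻¹
t½ = ln 2 / k = ln 2 / 0.07837 ≈ 8.84 hours

8.84 hours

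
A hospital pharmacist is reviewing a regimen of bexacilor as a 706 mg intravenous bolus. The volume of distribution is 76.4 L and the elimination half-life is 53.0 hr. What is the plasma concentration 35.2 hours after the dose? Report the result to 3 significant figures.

5.83 mg/L

C₀ = dose / V = 706 / 76.4 = 9.241 mg/L
k = ln 2 / 53.0 = 0.01308 hr⁻¹
C(t) = C₀ e^(−kt) = 9.241 × e^(−0.01308 × 35.2) = 9.241 × e^(−0.4604) = 9.241 × 0.6311 ≈ 5.83 mg/L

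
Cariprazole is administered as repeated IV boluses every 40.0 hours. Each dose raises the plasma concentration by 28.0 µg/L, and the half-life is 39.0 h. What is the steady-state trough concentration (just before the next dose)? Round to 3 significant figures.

k = ln 2 / 39.0 = 0.01777 h⁻¹
Fraction remaining after one interval: e^(−kτ) = e^(−0.01777 × 40.0) = 0.4912
R = 1 / (1 − 0.4912) = 1.965
Css,max = 28.0 × 1.965 = 55.03 µg/L
Css,min = Css,max × e^(−kτ) = 55.03 × 0.4912 ≈ 27.0 µg/L

27.0 µg/L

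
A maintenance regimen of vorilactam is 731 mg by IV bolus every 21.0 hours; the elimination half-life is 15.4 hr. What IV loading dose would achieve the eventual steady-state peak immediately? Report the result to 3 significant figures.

1200 mg

k = ln 2 / 15.4 = 0.04501 hr⁻¹
Accumulation ratio R = 1 / (1 − e^(−kτ)) = 1 / (1 − e^(−0.04501×21.0)) = 1 / (1 − 0.3886) = 1.636
Loading dose = maintenance dose × R = 731 × 1.636 ≈ 1200 mg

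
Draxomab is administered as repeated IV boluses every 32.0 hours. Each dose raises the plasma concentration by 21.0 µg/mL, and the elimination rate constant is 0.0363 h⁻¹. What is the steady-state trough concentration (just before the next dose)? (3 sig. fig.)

9.57 µg/mL

Fraction remaining after one interval: e^(−kτ) = e^(−0.03630 × 32.0) = 0.3130
R = 1 / (1 − 0.3130) = 1.456
Css,max = 21.0 × 1.456 = 30.57 µg/mL
Css,min = Css,max × e^(−kτ) = 30.57 × 0.3130 ≈ 9.57 µg/mL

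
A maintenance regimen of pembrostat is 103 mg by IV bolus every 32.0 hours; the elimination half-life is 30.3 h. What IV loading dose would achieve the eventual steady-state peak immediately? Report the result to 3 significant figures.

198 mg

k = ln 2 / 30.3 = 0.02288 h⁻¹
Accumulation ratio R = 1 / (1 − e^(−kτ)) = 1 / (1 − e^(−0.02288×32.0)) = 1 / (1 − 0.4809) = 1.927
Loading dose = maintenance dose × R = 103 × 1.927 ≈ 198 mg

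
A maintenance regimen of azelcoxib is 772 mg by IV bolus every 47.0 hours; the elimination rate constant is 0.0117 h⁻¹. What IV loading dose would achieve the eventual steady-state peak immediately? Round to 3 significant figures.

1830 mg

Accumulation ratio R = 1 / (1 − e^(−kτ)) = 1 / (1 − e^(−0.01170×47.0)) = 1 / (1 − 0.5770) = 2.364
Loading dose = maintenance dose × R = 772 × 2.364 ≈ 1830 mg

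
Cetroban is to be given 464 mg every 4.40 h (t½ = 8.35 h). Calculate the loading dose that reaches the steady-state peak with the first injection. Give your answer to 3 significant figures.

k = ln 2 / 8.35 = 0.08301 h⁻¹
Accumulation ratio R = 1 / (1 − e^(−kτ)) = 1 / (1 − e^(−0.08301×4.40)) = 1 / (1 − 0.6940) = 3.268
Loading dose = maintenance dose × R = 464 × 3.268 ≈ 1520 mg

1520 mg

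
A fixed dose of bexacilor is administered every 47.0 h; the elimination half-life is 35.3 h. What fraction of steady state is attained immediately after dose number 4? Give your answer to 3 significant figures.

k = ln 2 / 35.3 = 0.01964 h⁻¹
f_n = 1 − e^(−nkτ) = 1 − e^(−4 × 0.01964 × 47.0) = 1 − e^(−3.692) = 1 − 0.02493 ≈ 0.975

0.975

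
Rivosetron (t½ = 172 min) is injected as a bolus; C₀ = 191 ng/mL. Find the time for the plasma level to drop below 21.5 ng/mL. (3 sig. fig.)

k = ln 2 / 172 = 0.004030 min⁻¹
C(t) = C₀ e^(−kt)  ⇒  t = ln(C₀/C) / k
t = ln(191/21.5) / 0.004030 = 2.184 / 0.004030 ≈ 542 minutes

542 minutes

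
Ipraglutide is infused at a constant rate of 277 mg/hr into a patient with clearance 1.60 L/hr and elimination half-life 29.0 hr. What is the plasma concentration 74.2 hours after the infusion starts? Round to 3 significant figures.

144 µg/mL

Css = rate / CL = 277 / 1.60 = 173.1 µg/mL
k = ln 2 / 29.0 = 0.02390 hr⁻¹
C(t) = Css (1 − e^(−kt)) = 173.1 × (1 − e^(−1.774)) = 173.1 × 0.8303 ≈ 144 µg/mL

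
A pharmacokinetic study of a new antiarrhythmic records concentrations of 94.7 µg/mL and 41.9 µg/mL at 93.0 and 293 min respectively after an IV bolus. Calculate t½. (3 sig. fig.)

k = ln(C₁/C₂) / (t₂ − t₁) = ln(94.7/41.9) / (293 − 93.0)
  = 0.8154 / 200.0 = 0.004077 min⁻¹
t½ = ln 2 / k = ln 2 / 0.004077 ≈ 170 minutes

170 minutes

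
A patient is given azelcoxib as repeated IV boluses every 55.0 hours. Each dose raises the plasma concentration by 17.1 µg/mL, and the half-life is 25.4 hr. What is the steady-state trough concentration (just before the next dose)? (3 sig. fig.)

k = ln 2 / 25.4 = 0.02729 hr⁻¹
Fraction remaining after one interval: e^(−kτ) = e^(−0.02729 × 55.0) = 0.2229
R = 1 / (1 − 0.2229) = 1.287
Css,max = 17.1 × 1.287 = 22.01 µg/mL
Css,min = Css,max × e^(−kτ) = 22.01 × 0.2229 ≈ 4.91 µg/mL

4.91 µg/mL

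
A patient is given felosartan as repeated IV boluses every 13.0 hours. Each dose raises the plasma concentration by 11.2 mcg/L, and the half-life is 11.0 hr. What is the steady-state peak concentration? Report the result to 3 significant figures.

20.0 mcg/L

k = ln 2 / 11.0 = 0.06301 hr⁻¹
Fraction remaining after one interval: e^(−kτ) = e^(−0.06301 × 13.0) = 0.4408
R = 1 / (1 − 0.4408) = 1.788
Css,max = 11.2 × 1.788 ≈ 20.0 mcg/L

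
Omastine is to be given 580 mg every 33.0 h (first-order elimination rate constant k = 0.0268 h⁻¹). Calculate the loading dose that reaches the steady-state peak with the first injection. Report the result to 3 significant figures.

Accumulation ratio R = 1 / (1 − e^(−kτ)) = 1 / (1 − e^(−0.02680×33.0)) = 1 / (1 − 0.4130) = 1.703
Loading dose = maintenance dose × R = 580 × 1.703 ≈ 988 mg

988 mg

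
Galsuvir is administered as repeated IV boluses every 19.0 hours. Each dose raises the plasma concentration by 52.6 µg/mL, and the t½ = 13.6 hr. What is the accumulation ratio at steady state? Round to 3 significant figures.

k = ln 2 / 13.6 = 0.05097 hr⁻¹
Fraction remaining after one interval: e^(−kτ) = e^(−0.05097 × 19.0) = 0.3797
R = 1 / (1 − 0.3797) = 1 / 0.6203 ≈ 1.61

1.61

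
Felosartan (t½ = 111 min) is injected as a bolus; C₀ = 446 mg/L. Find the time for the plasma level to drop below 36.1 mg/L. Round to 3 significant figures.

k = ln 2 / 111 = 0.006245 min⁻¹
C(t) = C₀ e^(−kt)  ⇒  t = ln(C₀/C) / k
t = ln(446/36.1) / 0.006245 = 2.514 / 0.006245 ≈ 403 minutes

403 minutes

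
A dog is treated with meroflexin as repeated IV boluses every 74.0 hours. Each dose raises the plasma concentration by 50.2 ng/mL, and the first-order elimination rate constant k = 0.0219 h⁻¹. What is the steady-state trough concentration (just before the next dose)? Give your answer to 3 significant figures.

Fraction remaining after one interval: e^(−kτ) = e^(−0.02190 × 74.0) = 0.1978
R = 1 / (1 − 0.1978) = 1.247
Css,max = 50.2 × 1.247 = 62.58 ng/mL
Css,min = Css,max × e^(−kτ) = 62.58 × 0.1978 ≈ 12.4 ng/mL

12.4 ng/mL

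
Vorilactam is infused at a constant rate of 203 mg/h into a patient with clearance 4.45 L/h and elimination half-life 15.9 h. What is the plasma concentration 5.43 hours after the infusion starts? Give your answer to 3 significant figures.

Css = rate / CL = 203 / 4.45 = 45.62 mg/L
k = ln 2 / 15.9 = 0.04359 h⁻¹
C(t) = Css (1 − e^(−kt)) = 45.62 × (1 − e^(−0.2367)) = 45.62 × 0.2108 ≈ 9.62 mg/L

9.62 mg/L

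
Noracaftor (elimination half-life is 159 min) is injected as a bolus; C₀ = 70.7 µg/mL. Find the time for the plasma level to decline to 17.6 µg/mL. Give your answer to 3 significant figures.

319 minutes

k = ln 2 / 159 = 0.004359 min⁻¹
C(t) = C₀ e^(−kt)  ⇒  t = ln(C₀/C) / k
t = ln(70.7/17.6) / 0.004359 = 1.391 / 0.004359 ≈ 319 minutes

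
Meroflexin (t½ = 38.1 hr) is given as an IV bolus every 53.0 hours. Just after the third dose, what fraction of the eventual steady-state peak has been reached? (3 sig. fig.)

k = ln 2 / 38.1 = 0.01819 hr⁻¹
f_n = 1 − e^(−nkτ) = 1 − e^(−3 × 0.01819 × 53.0) = 1 − e^(−2.893) = 1 − 0.05543 ≈ 0.945

0.945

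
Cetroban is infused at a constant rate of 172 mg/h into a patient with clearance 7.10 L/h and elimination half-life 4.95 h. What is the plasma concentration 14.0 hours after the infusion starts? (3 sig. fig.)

20.8 mg/L

Css = rate / CL = 172 / 7.10 = 24.23 mg/L
k = ln 2 / 4.95 = 0.1400 h⁻¹
C(t) = Css (1 − e^(−kt)) = 24.23 × (1 − e^(−1.960)) = 24.23 × 0.8592 ≈ 20.8 mg/L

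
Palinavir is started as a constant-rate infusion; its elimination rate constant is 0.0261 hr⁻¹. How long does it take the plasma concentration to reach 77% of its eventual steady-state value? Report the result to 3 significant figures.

56.3 hours

f = 1 − e^(−kt)  ⇒  t = −ln(1 − f) / k
t = −ln(1 − 0.77) / 0.02610 = 1.470 / 0.02610 ≈ 56.3 hours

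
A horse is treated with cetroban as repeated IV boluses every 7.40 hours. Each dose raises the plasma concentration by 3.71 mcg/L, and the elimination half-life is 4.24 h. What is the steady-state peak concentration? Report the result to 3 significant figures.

k = ln 2 / 4.24 = 0.1635 h⁻¹
Fraction remaining after one interval: e^(−kτ) = e^(−0.1635 × 7.40) = 0.2983
R = 1 / (1 − 0.2983) = 1.425
Css,max = 3.71 × 1.425 ≈ 5.29 mcg/L

5.29 mcg/L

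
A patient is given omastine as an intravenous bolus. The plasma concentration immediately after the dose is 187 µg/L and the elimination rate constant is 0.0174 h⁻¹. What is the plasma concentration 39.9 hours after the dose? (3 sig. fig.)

C(t) = C₀ e^(−kt) = 187 × e^(−0.01740 × 39.9) = 187 × e^(−0.6943) = 187 × 0.4994 ≈ 93.4 µg/L

93.4 µg/L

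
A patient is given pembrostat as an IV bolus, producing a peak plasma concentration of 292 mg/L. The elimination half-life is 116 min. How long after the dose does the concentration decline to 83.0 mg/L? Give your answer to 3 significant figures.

k = ln 2 / 116 = 0.005975 min⁻¹
C(t) = C₀ e^(−kt)  ⇒  t = ln(C₀/C) / k
t = ln(292/83.0) / 0.005975 = 1.258 / 0.005975 ≈ 211 minutes

211 minutes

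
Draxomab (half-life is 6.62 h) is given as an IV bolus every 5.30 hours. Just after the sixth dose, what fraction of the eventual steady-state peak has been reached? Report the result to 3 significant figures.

0.964

k = ln 2 / 6.62 = 0.1047 h⁻¹
f_n = 1 − e^(−nkτ) = 1 − e^(−6 × 0.1047 × 5.30) = 1 − e^(−3.330) = 1 − 0.03581 ≈ 0.964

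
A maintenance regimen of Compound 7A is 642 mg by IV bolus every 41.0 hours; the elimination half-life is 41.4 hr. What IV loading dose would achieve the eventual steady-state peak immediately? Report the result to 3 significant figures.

1290 mg

k = ln 2 / 41.4 = 0.01674 hr⁻¹
Accumulation ratio R = 1 / (1 − e^(−kτ)) = 1 / (1 − e^(−0.01674×41.0)) = 1 / (1 − 0.5034) = 2.014
Loading dose = maintenance dose × R = 642 × 2.014 ≈ 1290 mg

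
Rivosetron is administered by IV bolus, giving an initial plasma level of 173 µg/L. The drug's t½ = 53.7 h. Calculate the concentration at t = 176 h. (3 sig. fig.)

17.8 µg/L

k = ln 2 / 53.7 = 0.01291 h⁻¹
176 h is 3.277 half-lives, so C = 173 × (1/2)^3.277 = 173 × 0.1031 ≈ 17.8 µg/L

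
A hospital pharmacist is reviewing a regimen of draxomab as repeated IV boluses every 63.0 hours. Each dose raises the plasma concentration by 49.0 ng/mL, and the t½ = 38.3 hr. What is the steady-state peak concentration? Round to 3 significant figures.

k = ln 2 / 38.3 = 0.01810 hr⁻¹
Fraction remaining after one interval: e^(−kτ) = e^(−0.01810 × 63.0) = 0.3198
R = 1 / (1 − 0.3198) = 1.470
Css,max = 49.0 × 1.470 ≈ 72.0 ng/mL

72.0 ng/mL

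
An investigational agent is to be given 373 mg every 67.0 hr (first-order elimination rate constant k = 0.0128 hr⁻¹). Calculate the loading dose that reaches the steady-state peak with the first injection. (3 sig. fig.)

648 mg

Accumulation ratio R = 1 / (1 − e^(−kτ)) = 1 / (1 − e^(−0.01280×67.0)) = 1 / (1 − 0.4242) = 1.737
Loading dose = maintenance dose × R = 373 × 1.737 ≈ 648 mg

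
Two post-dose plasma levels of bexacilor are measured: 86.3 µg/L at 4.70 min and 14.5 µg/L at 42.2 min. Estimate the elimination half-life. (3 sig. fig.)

14.6 minutes

k = ln(C₁/C₂) / (t₂ − t₁) = ln(86.3/14.5) / (42.2 − 4.70)
  = 1.784 / 37.50 = 0.04756 min⁻¹
t½ = ln 2 / k = ln 2 / 0.04756 ≈ 14.6 minutes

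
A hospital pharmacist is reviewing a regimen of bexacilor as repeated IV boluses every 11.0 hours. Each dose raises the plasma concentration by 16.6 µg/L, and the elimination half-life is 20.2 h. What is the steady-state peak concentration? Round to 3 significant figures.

k = ln 2 / 20.2 = 0.03431 h⁻¹
Fraction remaining after one interval: e^(−kτ) = e^(−0.03431 × 11.0) = 0.6856
R = 1 / (1 − 0.6856) = 3.181
Css,max = 16.6 × 3.181 ≈ 52.8 µg/L

52.8 µg/L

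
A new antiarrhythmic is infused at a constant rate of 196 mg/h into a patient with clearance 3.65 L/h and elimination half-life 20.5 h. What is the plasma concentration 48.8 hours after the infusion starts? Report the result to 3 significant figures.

43.4 µg/mL

Css = rate / CL = 196 / 3.65 = 53.70 µg/mL
k = ln 2 / 20.5 = 0.03381 h⁻¹
C(t) = Css (1 − e^(−kt)) = 53.70 × (1 − e^(−1.650)) = 53.70 × 0.8080 ≈ 43.4 µg/mL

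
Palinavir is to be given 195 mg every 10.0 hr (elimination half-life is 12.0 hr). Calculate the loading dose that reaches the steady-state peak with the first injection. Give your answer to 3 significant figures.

k = ln 2 / 12.0 = 0.05776 hr⁻¹
Accumulation ratio R = 1 / (1 − e^(−kτ)) = 1 / (1 − e^(−0.05776×10.0)) = 1 / (1 − 0.5612) = 2.279
Loading dose = maintenance dose × R = 195 × 2.279 ≈ 444 mg

444 mg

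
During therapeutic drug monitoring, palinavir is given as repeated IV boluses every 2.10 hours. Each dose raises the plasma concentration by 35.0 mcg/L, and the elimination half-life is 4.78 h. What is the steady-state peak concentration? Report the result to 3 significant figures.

k = ln 2 / 4.78 = 0.1450 h⁻¹
Fraction remaining after one interval: e^(−kτ) = e^(−0.1450 × 2.10) = 0.7375
R = 1 / (1 − 0.7375) = 3.809
Css,max = 35.0 × 3.809 ≈ 133 mcg/L

133 mcg/L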